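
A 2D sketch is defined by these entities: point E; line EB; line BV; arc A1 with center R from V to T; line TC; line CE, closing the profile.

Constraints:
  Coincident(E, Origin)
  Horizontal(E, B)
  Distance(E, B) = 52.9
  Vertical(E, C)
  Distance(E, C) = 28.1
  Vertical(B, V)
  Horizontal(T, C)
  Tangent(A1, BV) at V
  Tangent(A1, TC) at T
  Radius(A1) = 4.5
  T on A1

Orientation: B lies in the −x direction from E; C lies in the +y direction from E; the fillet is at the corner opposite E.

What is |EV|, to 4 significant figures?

57.93

E is at the origin; EB is horizontal with |EB| = 52.9 and B on the −x side, so B = (-52.90, 0.000). EC is vertical with |EC| = 28.1 and C on the +y side, so C = (0.000, 28.10). The virtual corner opposite E is at (-52.90, 28.10). A1 meets BV tangentially, so RV is at right angles to BV and tangency of A1 to TC means the radius RT is perpendicular to TC, with radius 4.5, so the center R sits 4.5 in from both sides at R = (-48.40, 23.60). That places the tangent points at V = (-52.90, 23.60) on BV and T = (-48.40, 28.10) on TC. Then |EV| = |V − E| = 57.93.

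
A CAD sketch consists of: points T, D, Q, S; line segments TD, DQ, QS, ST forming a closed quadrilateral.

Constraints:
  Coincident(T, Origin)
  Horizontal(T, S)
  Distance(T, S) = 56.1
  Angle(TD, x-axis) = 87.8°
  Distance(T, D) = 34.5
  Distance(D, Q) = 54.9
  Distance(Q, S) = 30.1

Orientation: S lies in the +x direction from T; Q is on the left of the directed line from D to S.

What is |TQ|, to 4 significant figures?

63.62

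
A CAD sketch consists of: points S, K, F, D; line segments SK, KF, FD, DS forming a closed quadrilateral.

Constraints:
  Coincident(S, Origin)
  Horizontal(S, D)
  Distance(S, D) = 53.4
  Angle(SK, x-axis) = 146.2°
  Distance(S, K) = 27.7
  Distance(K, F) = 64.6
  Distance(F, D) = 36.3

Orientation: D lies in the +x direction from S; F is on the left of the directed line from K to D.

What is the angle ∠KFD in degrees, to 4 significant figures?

97.18°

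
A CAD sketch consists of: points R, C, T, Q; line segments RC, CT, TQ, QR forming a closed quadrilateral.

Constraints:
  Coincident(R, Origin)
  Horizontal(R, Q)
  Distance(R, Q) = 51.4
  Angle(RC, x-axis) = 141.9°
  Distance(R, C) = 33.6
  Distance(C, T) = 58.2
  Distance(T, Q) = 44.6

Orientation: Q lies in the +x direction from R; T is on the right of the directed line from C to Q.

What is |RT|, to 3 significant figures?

25.7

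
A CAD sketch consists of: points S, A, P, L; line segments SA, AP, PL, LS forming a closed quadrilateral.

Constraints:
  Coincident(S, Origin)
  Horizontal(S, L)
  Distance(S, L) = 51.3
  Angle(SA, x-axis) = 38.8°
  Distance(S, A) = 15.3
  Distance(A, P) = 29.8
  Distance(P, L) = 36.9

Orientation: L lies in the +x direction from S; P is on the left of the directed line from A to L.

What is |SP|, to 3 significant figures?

45.0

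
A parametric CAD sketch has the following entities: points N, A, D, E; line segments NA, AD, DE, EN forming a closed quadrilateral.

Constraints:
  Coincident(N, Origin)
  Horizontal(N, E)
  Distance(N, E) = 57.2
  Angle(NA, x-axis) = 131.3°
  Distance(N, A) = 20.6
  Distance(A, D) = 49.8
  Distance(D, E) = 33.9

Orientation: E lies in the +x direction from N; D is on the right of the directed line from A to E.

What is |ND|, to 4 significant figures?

29.98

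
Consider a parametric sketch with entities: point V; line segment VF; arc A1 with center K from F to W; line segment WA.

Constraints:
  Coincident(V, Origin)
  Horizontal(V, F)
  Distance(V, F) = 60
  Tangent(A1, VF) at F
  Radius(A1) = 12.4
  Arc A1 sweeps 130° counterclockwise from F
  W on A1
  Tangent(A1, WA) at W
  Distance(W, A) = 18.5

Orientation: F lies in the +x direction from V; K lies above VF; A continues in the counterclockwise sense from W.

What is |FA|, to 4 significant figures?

34.63

On A1, F sits at bearing -90° from K; a 130° counterclockwise sweep puts W at bearing 40°, so W = K + 12.4·(cos 40°, sin 40°) = (69.50, 20.37). Since A1 is tangent to WA there, KW ⟂ WA, so WA runs along (−sin 40°, cos 40°); with |WA| = 18.5, A = (57.61, 34.54). Then |FA| = |A − F| = 34.63.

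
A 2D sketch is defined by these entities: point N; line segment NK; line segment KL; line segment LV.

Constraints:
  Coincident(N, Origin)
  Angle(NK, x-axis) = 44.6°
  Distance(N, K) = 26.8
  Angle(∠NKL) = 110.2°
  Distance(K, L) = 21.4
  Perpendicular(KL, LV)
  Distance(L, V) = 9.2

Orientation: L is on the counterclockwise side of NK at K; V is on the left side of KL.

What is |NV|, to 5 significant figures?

34.556

∠NKL = 110.2°, so KL runs at 44.6° + (180° − 110.2°) = 114.40° from the x-axis; with |KL| = 21.4, L = K + 21.4·(cos 114.40°, sin 114.40°) = (10.242, 38.306). KL ⟂ LV; with |LV| = 9.2 on the left of KL, V = L + 9.2·(-0.91068, -0.41310) = (1.8636, 34.506). Then |NV| = |V − N| = 34.556.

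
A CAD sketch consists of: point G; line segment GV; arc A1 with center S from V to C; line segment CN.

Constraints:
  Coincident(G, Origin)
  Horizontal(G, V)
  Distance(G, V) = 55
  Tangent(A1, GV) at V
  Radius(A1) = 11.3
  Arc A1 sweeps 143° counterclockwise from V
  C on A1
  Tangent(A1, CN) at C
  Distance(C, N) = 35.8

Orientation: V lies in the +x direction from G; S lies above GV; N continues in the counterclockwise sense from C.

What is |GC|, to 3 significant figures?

65.1

G is at the origin; G and V share the same y with |GV| = 55.0 and V on the +x side, so V = (55.0, 0.00). Since A1 is tangent to GV there, SV ⟂ GV, so S = V + (0, 11.3) = (55.0, 11.3). On A1, V sits at bearing -90° from S; a 143° counterclockwise sweep puts C at bearing 53°, so C = S + 11.3·(cos 53°, sin 53°) = (61.8, 20.3). Then |GC| = |C − G| = 65.1.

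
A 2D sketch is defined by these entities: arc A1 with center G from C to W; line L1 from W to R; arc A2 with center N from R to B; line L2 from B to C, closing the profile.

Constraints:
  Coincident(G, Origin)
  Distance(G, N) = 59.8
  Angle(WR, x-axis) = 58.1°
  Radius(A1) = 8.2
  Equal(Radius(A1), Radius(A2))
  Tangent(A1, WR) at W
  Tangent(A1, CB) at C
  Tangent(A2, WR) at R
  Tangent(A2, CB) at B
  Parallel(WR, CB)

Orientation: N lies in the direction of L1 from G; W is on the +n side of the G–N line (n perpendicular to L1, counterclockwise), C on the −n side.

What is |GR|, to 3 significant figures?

60.4

The slot axis is L1's direction at 58.1°, so u = (cos 58.1°, sin 58.1°) = (0.528, 0.849) and n = (−sin 58.1°, cos 58.1°) = (-0.849, 0.528). G is at the origin and N lies 59.8 along u from G, so N = 59.8·u = (31.6, 50.8). Tangency of A1 to both parallel lines with radius 8.2 puts W and C at G ± 8.2·n: W = (-6.96, 4.33), C = (6.96, -4.33). Equal radii place R and B the same way about N: R = N + 8.2·n = (24.6, 55.1), B = N − 8.2·n = (38.6, 46.4). Then |GR| = |R − G| = 60.4.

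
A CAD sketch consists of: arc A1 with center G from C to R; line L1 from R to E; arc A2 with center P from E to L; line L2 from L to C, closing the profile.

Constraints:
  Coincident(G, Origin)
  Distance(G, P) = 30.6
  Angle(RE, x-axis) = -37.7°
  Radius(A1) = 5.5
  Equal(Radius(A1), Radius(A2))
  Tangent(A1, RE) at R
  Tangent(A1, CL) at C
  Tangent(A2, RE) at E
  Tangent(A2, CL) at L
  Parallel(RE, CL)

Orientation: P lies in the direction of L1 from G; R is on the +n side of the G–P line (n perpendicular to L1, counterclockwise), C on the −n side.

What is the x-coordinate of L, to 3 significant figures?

20.8

The slot axis is L1's direction at -37.7°, so u = (cos -37.7°, sin -37.7°) = (0.791, -0.612) and n = (−sin -37.7°, cos -37.7°) = (0.612, 0.791). G is at the origin and P lies 30.6 along u from G, so P = 30.6·u = (24.2, -18.7). Tangency of A1 to both parallel lines with radius 5.5 puts R and C at G ± 5.5·n: R = (3.36, 4.35), C = (-3.36, -4.35). Equal radii place E and L the same way about P: E = P + 5.5·n = (27.6, -14.4), L = P − 5.5·n = (20.8, -23.1). So L.x = 20.8.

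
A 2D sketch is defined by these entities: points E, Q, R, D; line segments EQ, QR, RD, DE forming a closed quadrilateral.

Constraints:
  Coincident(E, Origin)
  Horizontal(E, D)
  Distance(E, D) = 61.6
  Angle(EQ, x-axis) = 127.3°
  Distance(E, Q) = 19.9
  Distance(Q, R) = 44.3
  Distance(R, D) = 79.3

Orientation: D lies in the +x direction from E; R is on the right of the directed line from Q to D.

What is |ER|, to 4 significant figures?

31.06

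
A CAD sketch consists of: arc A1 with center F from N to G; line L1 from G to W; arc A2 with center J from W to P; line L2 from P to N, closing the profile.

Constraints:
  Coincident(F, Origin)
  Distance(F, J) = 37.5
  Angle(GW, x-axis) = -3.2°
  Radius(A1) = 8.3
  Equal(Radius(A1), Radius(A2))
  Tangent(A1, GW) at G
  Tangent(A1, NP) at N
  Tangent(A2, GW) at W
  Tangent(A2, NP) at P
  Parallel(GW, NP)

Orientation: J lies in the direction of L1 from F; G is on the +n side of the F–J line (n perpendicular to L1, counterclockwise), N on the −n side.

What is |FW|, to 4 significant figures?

38.41

The slot axis is L1's direction at -3.2°, so u = (cos -3.2°, sin -3.2°) = (0.9984, -0.05582) and n = (−sin -3.2°, cos -3.2°) = (0.05582, 0.9984). F is at the origin and J lies 37.5 along u from F, so J = 37.5·u = (37.44, -2.093). Tangency of A1 to both parallel lines with radius 8.3 puts G and N at F ± 8.3·n: G = (0.4633, 8.287), N = (-0.4633, -8.287). Equal radii place W and P the same way about J: W = J + 8.3·n = (37.90, 6.194), P = J − 8.3·n = (36.98, -10.38). Then |FW| = |W − F| = 38.41.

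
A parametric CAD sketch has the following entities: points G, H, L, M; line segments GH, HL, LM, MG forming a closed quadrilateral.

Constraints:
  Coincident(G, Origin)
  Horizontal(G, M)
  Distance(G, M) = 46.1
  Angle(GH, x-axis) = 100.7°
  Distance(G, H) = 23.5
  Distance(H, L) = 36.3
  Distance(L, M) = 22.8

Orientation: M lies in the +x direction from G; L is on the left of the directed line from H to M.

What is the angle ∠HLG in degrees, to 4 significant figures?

37.91°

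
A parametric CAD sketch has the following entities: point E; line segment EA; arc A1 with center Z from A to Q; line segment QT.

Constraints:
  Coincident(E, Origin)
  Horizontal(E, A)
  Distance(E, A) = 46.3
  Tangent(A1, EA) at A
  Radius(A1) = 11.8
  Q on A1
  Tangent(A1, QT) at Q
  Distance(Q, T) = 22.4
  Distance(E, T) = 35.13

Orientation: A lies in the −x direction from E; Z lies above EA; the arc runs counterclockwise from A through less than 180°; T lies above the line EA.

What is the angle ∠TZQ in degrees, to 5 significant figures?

62.220°

Checks: ∠(ZA, AE) = 90.00° ✓; |ZQ| = 11.80 ✓; ∠(ZQ, QT) = 90.00° ✓; |QT| = 22.40 ✓; |ET| = 35.13 ✓.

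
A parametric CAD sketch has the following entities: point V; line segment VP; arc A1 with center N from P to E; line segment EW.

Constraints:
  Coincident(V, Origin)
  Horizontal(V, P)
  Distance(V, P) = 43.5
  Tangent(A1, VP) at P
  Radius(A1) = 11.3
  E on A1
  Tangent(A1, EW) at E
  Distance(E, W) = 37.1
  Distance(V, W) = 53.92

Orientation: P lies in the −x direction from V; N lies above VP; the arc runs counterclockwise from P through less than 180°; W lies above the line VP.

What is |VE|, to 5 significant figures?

33.748

Checks: |NE| = 11.30 ✓; ∠(NE, EW) = 90.00° ✓; |EW| = 37.10 ✓; |VW| = 53.92 ✓.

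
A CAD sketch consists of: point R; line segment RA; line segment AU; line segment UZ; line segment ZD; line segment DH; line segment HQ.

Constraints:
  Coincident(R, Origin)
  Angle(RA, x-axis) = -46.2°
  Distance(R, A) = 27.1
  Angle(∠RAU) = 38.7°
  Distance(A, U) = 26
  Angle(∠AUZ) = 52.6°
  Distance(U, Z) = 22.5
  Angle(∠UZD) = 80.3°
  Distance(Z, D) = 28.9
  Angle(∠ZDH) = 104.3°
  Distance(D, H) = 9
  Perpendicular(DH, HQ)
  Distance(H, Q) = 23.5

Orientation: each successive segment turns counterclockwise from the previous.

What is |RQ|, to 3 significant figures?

15.6

R is at the origin; RA runs at -46.2° with length 27.1, so A = (18.8, -19.6). ∠RAU = 38.7° gives AU at 95.1° from the x-axis; with |AU| = 26.0, U = (16.4, 6.34). ∠AUZ = 52.6° gives UZ at -138° from the x-axis; with |UZ| = 22.5, Z = (-0.143, -8.86). ∠UZD = 80.3° gives ZD at -37.8° from the x-axis; with |ZD| = 28.9, D = (22.7, -26.6). ∠ZDH = 104.3° gives DH at 37.9° from the x-axis; with |DH| = 9.0, H = (29.8, -21.0). The perpendicularity gives HQ at right angles to DH, so HQ runs at 128°; with |HQ| = 23.5, Q = (15.4, -2.50). Then |RQ| = |Q − R| = 15.6.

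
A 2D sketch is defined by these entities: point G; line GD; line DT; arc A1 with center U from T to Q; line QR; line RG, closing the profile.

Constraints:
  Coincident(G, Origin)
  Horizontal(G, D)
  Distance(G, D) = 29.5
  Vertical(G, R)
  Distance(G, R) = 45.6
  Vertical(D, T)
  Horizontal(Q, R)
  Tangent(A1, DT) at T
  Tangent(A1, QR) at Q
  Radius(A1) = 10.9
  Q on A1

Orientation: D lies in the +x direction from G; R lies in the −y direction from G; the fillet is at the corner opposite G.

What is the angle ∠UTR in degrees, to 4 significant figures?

20.28°

The virtual corner opposite G is at (29.50, -45.60). A1 meets DT tangentially, so UT is at right angles to DT and since A1 is tangent to QR there, UQ ⟂ QR, with radius 10.9, so the center U sits 10.9 in from both sides at U = (18.60, -34.70). That places the tangent points at T = (29.50, -34.70) on DT and Q = (18.60, -45.60) on QR. Then cos ∠UTR = TU·TR / (|TU||TR|), giving 20.28°.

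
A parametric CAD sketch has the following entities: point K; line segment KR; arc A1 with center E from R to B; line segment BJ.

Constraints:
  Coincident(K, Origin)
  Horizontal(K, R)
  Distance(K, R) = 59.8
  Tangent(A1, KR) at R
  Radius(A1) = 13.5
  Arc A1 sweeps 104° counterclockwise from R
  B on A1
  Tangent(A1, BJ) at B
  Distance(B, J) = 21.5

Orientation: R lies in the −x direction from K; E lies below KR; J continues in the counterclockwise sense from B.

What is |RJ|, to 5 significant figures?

38.447

On A1, R sits at bearing 90° from E; a 104° counterclockwise sweep puts B at bearing 194°, so B = E + 13.5·(cos 194°, sin 194°) = (-72.899, -16.766). A1 meets BJ tangentially, so EB is at right angles to BJ, so BJ runs along (−sin 194°, cos 194°); with |BJ| = 21.5, J = (-67.698, -37.627). Then |RJ| = |J − R| = 38.447.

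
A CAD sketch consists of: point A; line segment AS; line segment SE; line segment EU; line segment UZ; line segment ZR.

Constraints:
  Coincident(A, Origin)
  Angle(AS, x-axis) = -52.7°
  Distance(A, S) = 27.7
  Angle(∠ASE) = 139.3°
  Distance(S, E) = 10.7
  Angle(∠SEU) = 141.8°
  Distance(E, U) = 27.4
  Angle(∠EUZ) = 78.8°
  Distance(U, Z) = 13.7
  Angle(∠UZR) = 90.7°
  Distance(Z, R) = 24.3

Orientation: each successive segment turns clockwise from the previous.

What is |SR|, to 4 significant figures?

9.559

A is at the origin; AS runs at -52.7° with length 27.7, so S = (16.79, -22.03). ∠ASE = 139.3° gives SE at -93.40° from the x-axis; with |SE| = 10.7, E = (16.15, -32.72). ∠SEU = 141.8° gives EU at -131.6° from the x-axis; with |EU| = 27.4, U = (-2.040, -53.21). ∠EUZ = 78.8° gives UZ at 127.2° from the x-axis; with |UZ| = 13.7, Z = (-10.32, -42.29). ∠UZR = 90.7° gives ZR at 37.90° from the x-axis; with |ZR| = 24.3, R = (8.851, -27.37). Then |SR| = |R − S| = 9.559.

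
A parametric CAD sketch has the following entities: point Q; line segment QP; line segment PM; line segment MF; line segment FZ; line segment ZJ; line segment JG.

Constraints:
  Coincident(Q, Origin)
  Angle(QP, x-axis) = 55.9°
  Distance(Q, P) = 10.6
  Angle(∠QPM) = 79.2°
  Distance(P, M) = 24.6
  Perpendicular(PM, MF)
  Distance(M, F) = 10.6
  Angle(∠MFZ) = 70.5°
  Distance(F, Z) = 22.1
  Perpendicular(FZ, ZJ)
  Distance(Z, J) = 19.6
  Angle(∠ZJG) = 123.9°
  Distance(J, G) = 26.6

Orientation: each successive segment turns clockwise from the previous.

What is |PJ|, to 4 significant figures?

18.41

∠MFZ = 70.5° gives FZ at 115.6° from the x-axis; with |FZ| = 22.1, Z = (6.337, 3.835). FZ is perpendicular to ZJ, so ZJ runs at 25.60°; with |ZJ| = 19.6, J = (24.01, 12.30). Then |PJ| = |J − P| = 18.41.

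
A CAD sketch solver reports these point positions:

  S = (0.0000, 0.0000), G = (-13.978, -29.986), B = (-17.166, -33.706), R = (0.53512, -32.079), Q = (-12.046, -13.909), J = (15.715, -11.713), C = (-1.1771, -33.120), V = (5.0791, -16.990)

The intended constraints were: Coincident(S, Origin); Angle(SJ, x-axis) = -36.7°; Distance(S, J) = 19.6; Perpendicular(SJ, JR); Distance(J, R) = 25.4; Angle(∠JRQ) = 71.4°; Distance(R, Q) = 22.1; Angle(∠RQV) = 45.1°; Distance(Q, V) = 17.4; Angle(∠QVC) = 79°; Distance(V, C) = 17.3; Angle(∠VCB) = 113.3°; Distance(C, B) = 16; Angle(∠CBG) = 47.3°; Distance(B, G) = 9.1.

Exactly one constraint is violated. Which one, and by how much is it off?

Distance(B, G) = 9.1 — off by 4.20.

S = (0.00, 0.00) ✓; SJ at -36.70° ✓; |SJ| = 19.60 ✓; ∠(SJ, JR) = 90.00° ✓; |JR| = 25.40 ✓; ∠JRQ = 71.40° ✓; |RQ| = 22.10 ✓; ∠RQV = 45.10° ✓; |QV| = 17.40 ✓; ∠QVC = 79.00° ✓; |VC| = 17.30 ✓; ∠VCB = 113.3° ✓; |CB| = 16.00 ✓; ∠CBG = 47.30° ✓; |BG| = 4.899 ✗.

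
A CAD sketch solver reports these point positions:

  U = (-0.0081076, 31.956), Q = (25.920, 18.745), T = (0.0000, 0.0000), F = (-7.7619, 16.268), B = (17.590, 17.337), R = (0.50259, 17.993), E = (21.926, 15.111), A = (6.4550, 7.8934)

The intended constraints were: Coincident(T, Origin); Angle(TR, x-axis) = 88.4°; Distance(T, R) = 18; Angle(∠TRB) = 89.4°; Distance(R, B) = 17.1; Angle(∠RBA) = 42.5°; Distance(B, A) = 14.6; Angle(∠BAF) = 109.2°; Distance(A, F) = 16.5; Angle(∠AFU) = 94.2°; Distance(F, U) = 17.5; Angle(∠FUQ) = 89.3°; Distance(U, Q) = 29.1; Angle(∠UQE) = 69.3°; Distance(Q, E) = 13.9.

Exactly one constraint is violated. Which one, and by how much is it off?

Distance(Q, E) = 13.9 — off by 8.50.

T = (0.00, 0.00) ✓; TR at 88.40° ✓; |TR| = 18.00 ✓; ∠TRB = 89.40° ✓; |RB| = 17.10 ✓; ∠RBA = 42.50° ✓; |BA| = 14.60 ✓; ∠BAF = 109.2° ✓; |AF| = 16.50 ✓; ∠AFU = 94.20° ✓; |FU| = 17.50 ✓; ∠FUQ = 89.30° ✓; |UQ| = 29.10 ✓; ∠UQE = 69.30° ✓; |QE| = 5.400 ✗.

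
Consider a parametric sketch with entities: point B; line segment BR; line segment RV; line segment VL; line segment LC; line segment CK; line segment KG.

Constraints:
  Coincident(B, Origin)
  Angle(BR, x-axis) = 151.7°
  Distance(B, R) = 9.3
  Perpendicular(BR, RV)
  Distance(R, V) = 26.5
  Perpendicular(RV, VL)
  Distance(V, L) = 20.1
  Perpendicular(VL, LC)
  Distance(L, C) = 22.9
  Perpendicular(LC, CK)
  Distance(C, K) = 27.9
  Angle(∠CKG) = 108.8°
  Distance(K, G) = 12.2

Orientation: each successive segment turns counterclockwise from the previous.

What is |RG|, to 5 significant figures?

19.161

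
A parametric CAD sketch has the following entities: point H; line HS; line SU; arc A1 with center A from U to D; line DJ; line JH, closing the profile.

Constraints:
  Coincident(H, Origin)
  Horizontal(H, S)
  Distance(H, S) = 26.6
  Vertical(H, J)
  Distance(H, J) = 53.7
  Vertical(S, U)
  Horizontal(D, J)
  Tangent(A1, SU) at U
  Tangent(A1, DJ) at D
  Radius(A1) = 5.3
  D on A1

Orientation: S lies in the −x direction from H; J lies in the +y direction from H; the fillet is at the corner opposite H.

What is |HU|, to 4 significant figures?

55.23

H is at the origin; H and S share the same y with |HS| = 26.6 and S on the −x side, so S = (-26.60, 0.000). HJ is vertical with |HJ| = 53.7 and J on the +y side, so J = (0.000, 53.70). The virtual corner opposite H is at (-26.60, 53.70). Since A1 is tangent to SU there, AU ⟂ SU and the tangent condition forces AD to be normal to DJ, with radius 5.3, so the center A sits 5.3 in from both sides at A = (-21.30, 48.40). That places the tangent points at U = (-26.60, 48.40) on SU and D = (-21.30, 53.70) on DJ. Then |HU| = |U − H| = 55.23.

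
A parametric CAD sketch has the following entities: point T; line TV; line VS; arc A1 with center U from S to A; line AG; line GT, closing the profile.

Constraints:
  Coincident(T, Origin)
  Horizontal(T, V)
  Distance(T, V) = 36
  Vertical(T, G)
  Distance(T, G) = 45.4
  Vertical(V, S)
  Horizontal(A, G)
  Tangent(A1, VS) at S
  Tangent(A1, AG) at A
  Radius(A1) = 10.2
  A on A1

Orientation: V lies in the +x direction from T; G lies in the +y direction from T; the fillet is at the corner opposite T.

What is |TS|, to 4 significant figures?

50.35

T is at the origin; TV is horizontal with |TV| = 36.0 and V on the +x side, so V = (36.00, 0.000). T and G share the same x with |TG| = 45.4 and G on the +y side, so G = (0.000, 45.40). The virtual corner opposite T is at (36.00, 45.40). The tangent condition forces US to be normal to VS and tangency of A1 to AG means the radius UA is perpendicular to AG, with radius 10.2, so the center U sits 10.2 in from both sides at U = (25.80, 35.20). That places the tangent points at S = (36.00, 35.20) on VS and A = (25.80, 45.40) on AG. Then |TS| = |S − T| = 50.35.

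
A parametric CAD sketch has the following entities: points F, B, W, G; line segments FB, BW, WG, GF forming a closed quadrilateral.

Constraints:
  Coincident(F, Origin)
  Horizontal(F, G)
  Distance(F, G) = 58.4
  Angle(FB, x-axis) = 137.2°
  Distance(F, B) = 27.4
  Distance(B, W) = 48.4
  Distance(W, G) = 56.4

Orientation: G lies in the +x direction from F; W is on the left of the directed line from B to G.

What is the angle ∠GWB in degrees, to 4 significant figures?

100.4°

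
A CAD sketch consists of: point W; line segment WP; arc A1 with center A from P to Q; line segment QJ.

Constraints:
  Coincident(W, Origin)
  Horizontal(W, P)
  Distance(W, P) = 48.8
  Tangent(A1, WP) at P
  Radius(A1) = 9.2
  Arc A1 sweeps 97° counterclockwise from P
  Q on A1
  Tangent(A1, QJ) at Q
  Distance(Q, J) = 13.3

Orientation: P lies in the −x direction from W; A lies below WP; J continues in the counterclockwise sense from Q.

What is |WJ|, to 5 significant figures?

61.026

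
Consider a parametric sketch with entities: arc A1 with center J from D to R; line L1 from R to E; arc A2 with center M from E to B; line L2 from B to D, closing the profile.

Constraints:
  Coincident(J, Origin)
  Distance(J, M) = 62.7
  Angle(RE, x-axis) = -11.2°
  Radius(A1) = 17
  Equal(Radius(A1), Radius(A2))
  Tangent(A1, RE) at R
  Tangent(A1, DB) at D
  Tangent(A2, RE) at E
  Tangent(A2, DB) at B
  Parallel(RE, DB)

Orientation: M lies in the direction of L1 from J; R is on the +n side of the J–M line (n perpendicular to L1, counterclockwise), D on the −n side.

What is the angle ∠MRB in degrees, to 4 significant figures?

13.30°

Tangency of A1 to both parallel lines with radius 17.0 puts R and D at J ± 17.0·n: R = (3.302, 16.68), D = (-3.302, -16.68). Equal radii place E and B the same way about M: E = M + 17.0·n = (64.81, 4.498), B = M − 17.0·n = (58.20, -28.85). Then cos ∠MRB = RM·RB / (|RM||RB|), giving 13.30°.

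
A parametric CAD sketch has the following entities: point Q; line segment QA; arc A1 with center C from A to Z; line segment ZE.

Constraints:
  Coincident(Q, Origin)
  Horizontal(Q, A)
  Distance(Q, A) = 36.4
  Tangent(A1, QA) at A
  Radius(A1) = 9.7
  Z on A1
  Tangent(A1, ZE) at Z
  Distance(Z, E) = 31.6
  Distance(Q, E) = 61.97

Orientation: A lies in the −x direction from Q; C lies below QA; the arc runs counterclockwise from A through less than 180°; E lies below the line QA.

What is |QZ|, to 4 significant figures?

47.10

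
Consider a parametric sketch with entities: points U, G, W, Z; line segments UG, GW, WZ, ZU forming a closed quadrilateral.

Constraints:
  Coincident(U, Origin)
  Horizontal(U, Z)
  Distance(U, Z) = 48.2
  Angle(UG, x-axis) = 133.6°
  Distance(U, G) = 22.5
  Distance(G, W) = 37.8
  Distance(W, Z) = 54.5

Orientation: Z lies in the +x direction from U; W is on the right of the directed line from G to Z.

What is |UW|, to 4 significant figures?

19.49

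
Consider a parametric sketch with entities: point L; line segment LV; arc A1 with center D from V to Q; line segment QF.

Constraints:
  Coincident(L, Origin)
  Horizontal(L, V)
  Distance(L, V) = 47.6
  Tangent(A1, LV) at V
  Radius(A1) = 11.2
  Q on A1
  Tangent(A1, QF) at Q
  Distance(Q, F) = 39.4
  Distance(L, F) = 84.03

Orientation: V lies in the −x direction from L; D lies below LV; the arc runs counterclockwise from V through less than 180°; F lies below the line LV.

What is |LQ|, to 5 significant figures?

58.659

L is at the origin; L and V share the same y with |LV| = 47.6 and V on the −x side, so V = (-47.600, 0.0000). Since A1 is tangent to LV there, DV ⟂ LV, so D = V + (0, -11.2) = (-47.600, -11.200). Since DQ ⟂ QF (tangency), |DF| = √(11.2² + 39.4²) = 40.961 regardless of where Q sits on A1. So F lies on both circle(L, 84.03) and circle(D, 40.961); the below-LV intersection is F = (-71.142, -44.720). Q is the foot of the tangent from F: Q = (-58.176, -7.5143).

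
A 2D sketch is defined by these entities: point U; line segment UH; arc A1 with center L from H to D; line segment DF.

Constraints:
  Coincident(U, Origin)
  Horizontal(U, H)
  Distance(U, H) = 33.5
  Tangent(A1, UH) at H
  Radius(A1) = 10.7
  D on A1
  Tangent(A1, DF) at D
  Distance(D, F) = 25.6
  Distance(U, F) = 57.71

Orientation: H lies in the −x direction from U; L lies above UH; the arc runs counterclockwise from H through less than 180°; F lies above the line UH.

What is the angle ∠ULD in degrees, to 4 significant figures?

65.40°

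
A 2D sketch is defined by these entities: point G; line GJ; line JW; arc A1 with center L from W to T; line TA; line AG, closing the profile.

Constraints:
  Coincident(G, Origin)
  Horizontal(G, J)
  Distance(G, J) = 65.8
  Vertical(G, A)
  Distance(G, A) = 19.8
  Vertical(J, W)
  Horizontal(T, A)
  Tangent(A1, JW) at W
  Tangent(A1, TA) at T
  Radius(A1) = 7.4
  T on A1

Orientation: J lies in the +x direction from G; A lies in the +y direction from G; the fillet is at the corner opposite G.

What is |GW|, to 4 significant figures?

66.96

The virtual corner opposite G is at (65.80, 19.80). A1 meets JW tangentially, so LW is at right angles to JW and A1 meets TA tangentially, so LT is at right angles to TA, with radius 7.4, so the center L sits 7.4 in from both sides at L = (58.40, 12.40). That places the tangent points at W = (65.80, 12.40) on JW and T = (58.40, 19.80) on TA. Then |GW| = |W − G| = 66.96.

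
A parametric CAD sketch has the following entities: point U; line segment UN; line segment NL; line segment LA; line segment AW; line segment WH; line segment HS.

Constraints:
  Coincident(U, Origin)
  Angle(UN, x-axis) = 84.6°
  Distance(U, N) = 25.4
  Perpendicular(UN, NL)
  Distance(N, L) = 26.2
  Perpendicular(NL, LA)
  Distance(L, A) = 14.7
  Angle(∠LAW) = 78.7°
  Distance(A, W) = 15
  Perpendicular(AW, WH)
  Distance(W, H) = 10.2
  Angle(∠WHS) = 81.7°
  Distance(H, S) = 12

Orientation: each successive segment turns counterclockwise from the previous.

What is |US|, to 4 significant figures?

31.62

U is at the origin; UN runs at 84.6° with length 25.4, so N = (2.390, 25.29). The perpendicularity gives NL at right angles to UN, so NL runs at 174.6°; with |NL| = 26.2, L = (-23.69, 27.75). NL is perpendicular to LA, so LA runs at -95.40°; with |LA| = 14.7, A = (-25.08, 13.12). ∠LAW = 78.7° gives AW at 5.900° from the x-axis; with |AW| = 15.0, W = (-10.16, 14.66). AW ⟂ WH, so WH runs at 95.90°; with |WH| = 10.2, H = (-11.20, 24.81). ∠WHS = 81.7° gives HS at -165.8° from the x-axis; with |HS| = 12.0, S = (-22.84, 21.86). Then |US| = |S − U| = 31.62.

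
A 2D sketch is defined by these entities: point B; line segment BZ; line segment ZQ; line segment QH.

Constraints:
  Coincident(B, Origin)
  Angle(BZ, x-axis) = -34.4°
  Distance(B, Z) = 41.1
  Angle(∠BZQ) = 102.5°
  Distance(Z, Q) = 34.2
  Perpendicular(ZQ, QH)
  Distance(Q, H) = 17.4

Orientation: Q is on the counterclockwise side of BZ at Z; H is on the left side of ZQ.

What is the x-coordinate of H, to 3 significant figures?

47.0

∠BZQ = 102.5°, so ZQ runs at -34.4° + (180° − 102.5°) = 43.1° from the x-axis; with |ZQ| = 34.2, Q = Z + 34.2·(cos 43.1°, sin 43.1°) = (58.9, 0.148). ZQ ⟂ QH; with |QH| = 17.4 on the left of ZQ, H = Q + 17.4·(-0.683, 0.730) = (47.0, 12.9). So H.x = 47.0.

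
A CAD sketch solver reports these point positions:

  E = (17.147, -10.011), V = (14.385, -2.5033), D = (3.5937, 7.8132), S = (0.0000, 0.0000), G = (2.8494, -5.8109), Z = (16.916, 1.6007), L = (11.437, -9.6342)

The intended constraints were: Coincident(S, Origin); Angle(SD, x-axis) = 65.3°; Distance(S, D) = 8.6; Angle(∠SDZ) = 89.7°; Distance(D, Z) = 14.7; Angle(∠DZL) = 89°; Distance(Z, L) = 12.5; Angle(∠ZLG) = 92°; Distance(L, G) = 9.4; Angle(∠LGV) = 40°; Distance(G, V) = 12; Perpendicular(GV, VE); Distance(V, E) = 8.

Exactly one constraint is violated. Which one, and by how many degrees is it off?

Perpendicular(GV, VE) — off by 4.20°.

S = (0.00, 0.00) ✓; SD at 65.30° ✓; |SD| = 8.600 ✓; ∠SDZ = 89.70° ✓; |DZ| = 14.70 ✓; ∠DZL = 89.00° ✓; |ZL| = 12.50 ✓; ∠ZLG = 92.00° ✓; |LG| = 9.400 ✓; ∠LGV = 40.00° ✓; |GV| = 12.00 ✓; ∠(GV, VE) = 85.80° ✗; |VE| = 8.000 ✓.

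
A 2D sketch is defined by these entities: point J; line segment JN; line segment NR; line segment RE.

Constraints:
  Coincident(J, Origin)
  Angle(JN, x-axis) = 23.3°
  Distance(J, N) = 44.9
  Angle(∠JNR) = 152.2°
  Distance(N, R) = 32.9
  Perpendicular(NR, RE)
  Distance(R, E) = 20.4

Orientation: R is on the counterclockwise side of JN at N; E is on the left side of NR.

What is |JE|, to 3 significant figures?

72.6

J is at the origin; JN runs at 23.3° with length 44.9, so N = 44.9·(cos 23.3°, sin 23.3°) = (41.2, 17.8). ∠JNR = 152.2°, so NR runs at 23.3° + (180° − 152.2°) = 51.1° from the x-axis; with |NR| = 32.9, R = N + 32.9·(cos 51.1°, sin 51.1°) = (61.9, 43.4). NR ⟂ RE; with |RE| = 20.4 on the left of NR, E = R + 20.4·(-0.778, 0.628) = (46.0, 56.2). Then |JE| = |E − J| = 72.6.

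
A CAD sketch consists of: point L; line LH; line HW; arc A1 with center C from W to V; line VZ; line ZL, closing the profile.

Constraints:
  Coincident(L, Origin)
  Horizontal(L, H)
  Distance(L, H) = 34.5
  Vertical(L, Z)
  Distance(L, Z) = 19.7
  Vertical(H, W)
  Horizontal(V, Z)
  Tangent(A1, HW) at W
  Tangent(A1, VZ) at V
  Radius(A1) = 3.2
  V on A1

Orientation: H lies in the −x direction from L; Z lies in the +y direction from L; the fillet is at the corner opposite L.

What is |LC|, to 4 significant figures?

35.38

LZ is vertical with |LZ| = 19.7 and Z on the +y side, so Z = (0.000, 19.70). The virtual corner opposite L is at (-34.50, 19.70). The tangent condition forces CW to be normal to HW and tangency of A1 to VZ means the radius CV is perpendicular to VZ, with radius 3.2, so the center C sits 3.2 in from both sides at C = (-31.30, 16.50). Then |LC| = |C − L| = 35.38.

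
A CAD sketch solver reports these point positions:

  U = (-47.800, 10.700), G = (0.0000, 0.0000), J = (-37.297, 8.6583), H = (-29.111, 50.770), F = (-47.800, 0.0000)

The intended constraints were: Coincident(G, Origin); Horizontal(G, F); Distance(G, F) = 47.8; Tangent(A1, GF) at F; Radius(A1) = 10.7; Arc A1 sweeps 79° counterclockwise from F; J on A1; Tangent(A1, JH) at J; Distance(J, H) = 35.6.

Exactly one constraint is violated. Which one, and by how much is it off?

Distance(J, H) = 35.6 — off by 7.30.

G = (0.00, 0.00) ✓; G.y = 0.00, F.y = 0.00 ✓; |GF| = 47.80 ✓; ∠(UF, FG) = 90.00° ✓; |UF| = 10.70 ✓; bearing(U→J) − bearing(U→F) = 79.00° ✓; |UJ| = 10.70 ✓; ∠(UJ, JH) = 90.00° ✓; |JH| = 42.90 ✗.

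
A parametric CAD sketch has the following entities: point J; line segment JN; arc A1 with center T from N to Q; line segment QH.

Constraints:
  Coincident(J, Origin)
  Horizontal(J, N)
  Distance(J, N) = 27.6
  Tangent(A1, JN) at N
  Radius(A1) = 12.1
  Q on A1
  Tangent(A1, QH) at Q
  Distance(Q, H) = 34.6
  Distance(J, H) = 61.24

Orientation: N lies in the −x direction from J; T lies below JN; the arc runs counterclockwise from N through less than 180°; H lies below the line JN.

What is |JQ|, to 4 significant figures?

41.52

Checks: J.y = 0.00, N.y = 0.00 ✓; |TQ| = 12.10 ✓; ∠(TQ, QH) = 90.00° ✓; |QH| = 34.60 ✓; |JH| = 61.24 ✓.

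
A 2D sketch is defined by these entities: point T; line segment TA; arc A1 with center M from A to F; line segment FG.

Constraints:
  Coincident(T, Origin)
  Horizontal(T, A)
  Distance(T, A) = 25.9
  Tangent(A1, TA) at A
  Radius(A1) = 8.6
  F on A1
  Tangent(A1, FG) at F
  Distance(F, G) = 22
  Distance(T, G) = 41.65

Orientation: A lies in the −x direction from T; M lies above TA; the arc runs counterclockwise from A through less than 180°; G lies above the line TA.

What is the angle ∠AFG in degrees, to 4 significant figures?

123.7°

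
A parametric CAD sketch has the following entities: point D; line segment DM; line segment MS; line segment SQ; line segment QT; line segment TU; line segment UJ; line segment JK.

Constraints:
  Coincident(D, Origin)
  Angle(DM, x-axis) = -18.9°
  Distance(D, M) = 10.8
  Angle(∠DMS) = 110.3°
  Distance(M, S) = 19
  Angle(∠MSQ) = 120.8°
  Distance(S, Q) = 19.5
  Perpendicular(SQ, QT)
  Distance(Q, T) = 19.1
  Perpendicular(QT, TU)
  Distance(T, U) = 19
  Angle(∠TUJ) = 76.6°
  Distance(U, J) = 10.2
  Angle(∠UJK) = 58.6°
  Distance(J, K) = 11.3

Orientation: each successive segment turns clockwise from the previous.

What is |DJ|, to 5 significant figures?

16.598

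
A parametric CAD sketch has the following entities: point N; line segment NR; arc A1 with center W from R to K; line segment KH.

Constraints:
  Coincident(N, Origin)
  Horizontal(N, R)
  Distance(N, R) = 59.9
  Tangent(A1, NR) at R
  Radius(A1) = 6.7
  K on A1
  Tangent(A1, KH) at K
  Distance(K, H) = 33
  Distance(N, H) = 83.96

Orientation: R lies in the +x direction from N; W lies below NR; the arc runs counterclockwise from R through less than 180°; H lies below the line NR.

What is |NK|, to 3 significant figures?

55.8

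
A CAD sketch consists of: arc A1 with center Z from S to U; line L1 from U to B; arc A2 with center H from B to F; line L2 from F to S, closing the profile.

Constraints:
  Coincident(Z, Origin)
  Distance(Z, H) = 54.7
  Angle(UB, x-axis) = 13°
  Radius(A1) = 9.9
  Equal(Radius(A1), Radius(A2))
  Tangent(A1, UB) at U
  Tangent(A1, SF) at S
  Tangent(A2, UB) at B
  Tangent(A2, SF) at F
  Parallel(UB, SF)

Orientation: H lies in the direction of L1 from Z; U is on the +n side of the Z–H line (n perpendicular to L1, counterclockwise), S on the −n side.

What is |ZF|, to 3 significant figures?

55.6

The slot axis is L1's direction at 13.0°, so u = (cos 13.0°, sin 13.0°) = (0.974, 0.225) and n = (−sin 13.0°, cos 13.0°) = (-0.225, 0.974). Z is at the origin and H lies 54.7 along u from Z, so H = 54.7·u = (53.3, 12.3). Tangency of A1 to both parallel lines with radius 9.9 puts U and S at Z ± 9.9·n: U = (-2.23, 9.65), S = (2.23, -9.65). Equal radii place B and F the same way about H: B = H + 9.9·n = (51.1, 22.0), F = H − 9.9·n = (55.5, 2.66). Then |ZF| = |F − Z| = 55.6.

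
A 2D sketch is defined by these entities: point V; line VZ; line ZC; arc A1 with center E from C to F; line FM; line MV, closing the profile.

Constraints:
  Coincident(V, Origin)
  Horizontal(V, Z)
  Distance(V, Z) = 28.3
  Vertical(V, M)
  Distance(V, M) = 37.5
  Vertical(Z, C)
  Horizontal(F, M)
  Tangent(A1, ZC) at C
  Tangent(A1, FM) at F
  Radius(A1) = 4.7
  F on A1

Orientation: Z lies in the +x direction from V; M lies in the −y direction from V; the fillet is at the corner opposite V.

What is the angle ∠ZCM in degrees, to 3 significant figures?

99.4°

V is at the origin; VZ is horizontal with |VZ| = 28.3 and Z on the +x side, so Z = (28.3, 0.00). V and M share the same x with |VM| = 37.5 and M on the −y side, so M = (0.00, -37.5). The virtual corner opposite V is at (28.3, -37.5). Since A1 is tangent to ZC there, EC ⟂ ZC and A1 meets FM tangentially, so EF is at right angles to FM, with radius 4.7, so the center E sits 4.7 in from both sides at E = (23.6, -32.8). That places the tangent points at C = (28.3, -32.8) on ZC and F = (23.6, -37.5) on FM. Then cos ∠ZCM = CZ·CM / (|CZ||CM|), giving 99.4°.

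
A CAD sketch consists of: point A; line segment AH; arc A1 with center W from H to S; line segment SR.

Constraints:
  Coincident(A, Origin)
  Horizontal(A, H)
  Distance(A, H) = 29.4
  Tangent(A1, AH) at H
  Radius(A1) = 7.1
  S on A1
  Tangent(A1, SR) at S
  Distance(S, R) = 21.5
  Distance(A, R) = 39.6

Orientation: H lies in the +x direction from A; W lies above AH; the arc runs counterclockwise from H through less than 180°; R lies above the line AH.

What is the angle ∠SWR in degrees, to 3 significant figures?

71.7°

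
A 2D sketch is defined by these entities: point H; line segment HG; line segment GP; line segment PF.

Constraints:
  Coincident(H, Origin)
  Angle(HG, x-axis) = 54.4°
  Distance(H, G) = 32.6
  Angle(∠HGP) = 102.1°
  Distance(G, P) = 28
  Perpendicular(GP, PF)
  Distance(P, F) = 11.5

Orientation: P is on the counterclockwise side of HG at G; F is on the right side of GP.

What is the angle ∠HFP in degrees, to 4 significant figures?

38.77°

∠HGP = 102.1°, so GP runs at 54.4° + (180° − 102.1°) = 132.3° from the x-axis; with |GP| = 28.0, P = G + 28.0·(cos 132.3°, sin 132.3°) = (0.1329, 47.22). The perpendicularity gives PF at right angles to GP; with |PF| = 11.5 on the right of GP, F = P + 11.5·(0.7396, 0.6730) = (8.639, 54.96). Then cos ∠HFP = FH·FP / (|FH||FP|), giving 38.77°.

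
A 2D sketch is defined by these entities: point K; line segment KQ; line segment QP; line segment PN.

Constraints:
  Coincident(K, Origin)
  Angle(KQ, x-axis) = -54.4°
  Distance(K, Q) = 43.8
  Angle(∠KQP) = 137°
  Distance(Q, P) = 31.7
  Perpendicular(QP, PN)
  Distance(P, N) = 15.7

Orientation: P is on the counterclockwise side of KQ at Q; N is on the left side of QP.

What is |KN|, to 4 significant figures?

65.29

K is at the origin; KQ runs at -54.4° with length 43.8, so Q = 43.8·(cos -54.4°, sin -54.4°) = (25.50, -35.61). ∠KQP = 137.0°, so QP runs at -54.4° + (180° − 137.0°) = -11.40° from the x-axis; with |QP| = 31.7, P = Q + 31.7·(cos -11.40°, sin -11.40°) = (56.57, -41.88). QP ⟂ PN; with |PN| = 15.7 on the left of QP, N = P + 15.7·(0.1977, 0.9803) = (59.67, -26.49). Then |KN| = |N − K| = 65.29.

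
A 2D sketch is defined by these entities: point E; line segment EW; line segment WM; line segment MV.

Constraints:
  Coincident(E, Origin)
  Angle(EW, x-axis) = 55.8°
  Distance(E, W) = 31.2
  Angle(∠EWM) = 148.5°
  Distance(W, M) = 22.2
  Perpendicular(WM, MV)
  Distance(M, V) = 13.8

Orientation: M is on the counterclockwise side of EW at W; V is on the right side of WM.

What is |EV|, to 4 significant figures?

57.34

∠EWM = 148.5°, so WM runs at 55.8° + (180° − 148.5°) = 87.30° from the x-axis; with |WM| = 22.2, M = W + 22.2·(cos 87.30°, sin 87.30°) = (18.58, 47.98). The perpendicularity gives MV at right angles to WM; with |MV| = 13.8 on the right of WM, V = M + 13.8·(0.9989, -0.04711) = (32.37, 47.33). Then |EV| = |V − E| = 57.34.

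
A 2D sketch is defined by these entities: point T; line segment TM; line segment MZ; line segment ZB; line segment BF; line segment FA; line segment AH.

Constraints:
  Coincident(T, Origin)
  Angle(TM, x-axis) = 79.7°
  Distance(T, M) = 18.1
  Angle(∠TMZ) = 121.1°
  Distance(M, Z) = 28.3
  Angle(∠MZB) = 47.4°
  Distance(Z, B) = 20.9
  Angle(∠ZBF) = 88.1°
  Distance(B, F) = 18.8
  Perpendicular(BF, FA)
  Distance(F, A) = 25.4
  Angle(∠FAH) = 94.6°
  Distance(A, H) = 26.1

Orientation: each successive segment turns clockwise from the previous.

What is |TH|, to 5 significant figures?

50.114

T is at the origin; TM runs at 79.7° with length 18.1, so M = (3.2363, 17.808). ∠TMZ = 121.1° gives MZ at 20.800° from the x-axis; with |MZ| = 28.3, Z = (29.692, 27.858). ∠MZB = 47.4° gives ZB at -111.80° from the x-axis; with |ZB| = 20.9, B = (21.930, 8.4525). ∠ZBF = 88.1° gives BF at 156.30° from the x-axis; with |BF| = 18.8, F = (4.7158, 16.009). BF ⟂ FA, so FA runs at 66.300°; with |FA| = 25.4, A = (14.925, 39.267). ∠FAH = 94.6° gives AH at -19.100° from the x-axis; with |AH| = 26.1, H = (39.588, 30.727). Then |TH| = |H − T| = 50.114.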